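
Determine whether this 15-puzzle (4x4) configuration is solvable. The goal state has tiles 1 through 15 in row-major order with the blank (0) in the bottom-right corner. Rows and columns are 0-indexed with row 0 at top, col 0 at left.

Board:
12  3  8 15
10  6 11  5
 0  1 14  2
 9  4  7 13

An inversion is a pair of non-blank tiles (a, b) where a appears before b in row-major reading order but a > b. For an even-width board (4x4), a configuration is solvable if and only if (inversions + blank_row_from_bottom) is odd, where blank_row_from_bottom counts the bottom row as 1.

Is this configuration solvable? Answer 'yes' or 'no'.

Answer: yes

Derivation:
Inversions: 57
Blank is in row 2 (0-indexed from top), which is row 2 counting from the bottom (bottom = 1).
57 + 2 = 59, which is odd, so the puzzle is solvable.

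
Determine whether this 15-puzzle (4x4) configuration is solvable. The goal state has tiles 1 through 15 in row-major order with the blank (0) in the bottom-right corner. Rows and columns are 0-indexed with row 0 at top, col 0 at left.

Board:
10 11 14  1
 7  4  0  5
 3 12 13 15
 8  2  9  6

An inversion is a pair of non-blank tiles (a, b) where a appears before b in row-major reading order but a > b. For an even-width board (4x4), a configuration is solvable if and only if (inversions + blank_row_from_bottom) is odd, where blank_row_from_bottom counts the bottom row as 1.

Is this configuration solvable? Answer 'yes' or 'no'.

Inversions: 54
Blank is in row 1 (0-indexed from top), which is row 3 counting from the bottom (bottom = 1).
54 + 3 = 57, which is odd, so the puzzle is solvable.

Answer: yes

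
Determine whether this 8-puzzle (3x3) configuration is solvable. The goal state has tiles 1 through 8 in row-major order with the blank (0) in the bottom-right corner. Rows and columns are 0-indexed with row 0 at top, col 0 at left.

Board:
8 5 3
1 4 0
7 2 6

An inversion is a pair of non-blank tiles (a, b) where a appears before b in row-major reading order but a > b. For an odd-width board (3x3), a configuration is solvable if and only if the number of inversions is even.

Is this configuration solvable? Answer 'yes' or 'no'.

Inversions (pairs i<j in row-major order where tile[i] > tile[j] > 0): 16
16 is even, so the puzzle is solvable.

Answer: yes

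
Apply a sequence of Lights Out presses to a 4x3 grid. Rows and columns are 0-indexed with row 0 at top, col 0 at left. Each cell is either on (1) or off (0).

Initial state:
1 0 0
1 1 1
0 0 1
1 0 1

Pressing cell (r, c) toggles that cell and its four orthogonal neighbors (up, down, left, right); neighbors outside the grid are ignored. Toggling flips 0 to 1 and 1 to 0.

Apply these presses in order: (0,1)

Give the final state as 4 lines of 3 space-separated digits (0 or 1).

After press 1 at (0,1):
0 1 1
1 0 1
0 0 1
1 0 1

Answer: 0 1 1
1 0 1
0 0 1
1 0 1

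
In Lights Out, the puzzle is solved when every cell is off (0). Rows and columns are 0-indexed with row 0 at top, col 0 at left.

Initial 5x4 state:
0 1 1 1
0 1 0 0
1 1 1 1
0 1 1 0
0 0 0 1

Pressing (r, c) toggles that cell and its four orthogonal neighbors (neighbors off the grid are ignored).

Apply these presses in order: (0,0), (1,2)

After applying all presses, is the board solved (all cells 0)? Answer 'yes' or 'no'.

Answer: no

Derivation:
After press 1 at (0,0):
1 0 1 1
1 1 0 0
1 1 1 1
0 1 1 0
0 0 0 1

After press 2 at (1,2):
1 0 0 1
1 0 1 1
1 1 0 1
0 1 1 0
0 0 0 1

Lights still on: 11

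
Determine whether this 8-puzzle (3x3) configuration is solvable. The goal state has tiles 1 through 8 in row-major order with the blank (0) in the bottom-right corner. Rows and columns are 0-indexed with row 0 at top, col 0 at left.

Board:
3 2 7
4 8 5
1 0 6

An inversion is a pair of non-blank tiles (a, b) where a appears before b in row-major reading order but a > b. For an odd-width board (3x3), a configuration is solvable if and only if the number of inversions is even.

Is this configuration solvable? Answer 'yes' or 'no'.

Inversions (pairs i<j in row-major order where tile[i] > tile[j] > 0): 12
12 is even, so the puzzle is solvable.

Answer: yes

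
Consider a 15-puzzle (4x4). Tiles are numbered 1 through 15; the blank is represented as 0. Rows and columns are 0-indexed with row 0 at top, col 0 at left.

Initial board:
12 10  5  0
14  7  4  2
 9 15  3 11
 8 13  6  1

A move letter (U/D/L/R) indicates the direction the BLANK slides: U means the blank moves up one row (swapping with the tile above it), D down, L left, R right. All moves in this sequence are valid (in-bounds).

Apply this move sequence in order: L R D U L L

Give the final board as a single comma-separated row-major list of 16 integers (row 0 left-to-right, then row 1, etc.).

After move 1 (L):
12 10  0  5
14  7  4  2
 9 15  3 11
 8 13  6  1

After move 2 (R):
12 10  5  0
14  7  4  2
 9 15  3 11
 8 13  6  1

After move 3 (D):
12 10  5  2
14  7  4  0
 9 15  3 11
 8 13  6  1

After move 4 (U):
12 10  5  0
14  7  4  2
 9 15  3 11
 8 13  6  1

After move 5 (L):
12 10  0  5
14  7  4  2
 9 15  3 11
 8 13  6  1

After move 6 (L):
12  0 10  5
14  7  4  2
 9 15  3 11
 8 13  6  1

Answer: 12, 0, 10, 5, 14, 7, 4, 2, 9, 15, 3, 11, 8, 13, 6, 1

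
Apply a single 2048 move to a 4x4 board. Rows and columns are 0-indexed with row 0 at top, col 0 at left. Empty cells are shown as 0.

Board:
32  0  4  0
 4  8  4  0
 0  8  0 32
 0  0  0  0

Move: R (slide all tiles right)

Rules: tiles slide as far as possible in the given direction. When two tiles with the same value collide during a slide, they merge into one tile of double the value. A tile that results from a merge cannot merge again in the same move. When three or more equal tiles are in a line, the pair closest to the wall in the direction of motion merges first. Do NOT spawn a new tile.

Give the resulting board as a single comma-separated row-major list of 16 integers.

Slide right:
row 0: [32, 0, 4, 0] -> [0, 0, 32, 4]
row 1: [4, 8, 4, 0] -> [0, 4, 8, 4]
row 2: [0, 8, 0, 32] -> [0, 0, 8, 32]
row 3: [0, 0, 0, 0] -> [0, 0, 0, 0]

Answer: 0, 0, 32, 4, 0, 4, 8, 4, 0, 0, 8, 32, 0, 0, 0, 0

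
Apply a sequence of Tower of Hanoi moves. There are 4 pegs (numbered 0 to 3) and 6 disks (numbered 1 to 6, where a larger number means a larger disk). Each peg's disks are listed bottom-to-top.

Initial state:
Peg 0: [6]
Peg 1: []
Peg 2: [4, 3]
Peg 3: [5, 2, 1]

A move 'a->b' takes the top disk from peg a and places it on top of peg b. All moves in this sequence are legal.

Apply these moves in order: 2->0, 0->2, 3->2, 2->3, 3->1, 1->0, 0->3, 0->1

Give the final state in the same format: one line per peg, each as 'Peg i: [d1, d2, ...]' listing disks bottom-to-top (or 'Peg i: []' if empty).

Answer: Peg 0: []
Peg 1: [6]
Peg 2: [4, 3]
Peg 3: [5, 2, 1]

Derivation:
After move 1 (2->0):
Peg 0: [6, 3]
Peg 1: []
Peg 2: [4]
Peg 3: [5, 2, 1]

After move 2 (0->2):
Peg 0: [6]
Peg 1: []
Peg 2: [4, 3]
Peg 3: [5, 2, 1]

After move 3 (3->2):
Peg 0: [6]
Peg 1: []
Peg 2: [4, 3, 1]
Peg 3: [5, 2]

After move 4 (2->3):
Peg 0: [6]
Peg 1: []
Peg 2: [4, 3]
Peg 3: [5, 2, 1]

After move 5 (3->1):
Peg 0: [6]
Peg 1: [1]
Peg 2: [4, 3]
Peg 3: [5, 2]

After move 6 (1->0):
Peg 0: [6, 1]
Peg 1: []
Peg 2: [4, 3]
Peg 3: [5, 2]

After move 7 (0->3):
Peg 0: [6]
Peg 1: []
Peg 2: [4, 3]
Peg 3: [5, 2, 1]

After move 8 (0->1):
Peg 0: []
Peg 1: [6]
Peg 2: [4, 3]
Peg 3: [5, 2, 1]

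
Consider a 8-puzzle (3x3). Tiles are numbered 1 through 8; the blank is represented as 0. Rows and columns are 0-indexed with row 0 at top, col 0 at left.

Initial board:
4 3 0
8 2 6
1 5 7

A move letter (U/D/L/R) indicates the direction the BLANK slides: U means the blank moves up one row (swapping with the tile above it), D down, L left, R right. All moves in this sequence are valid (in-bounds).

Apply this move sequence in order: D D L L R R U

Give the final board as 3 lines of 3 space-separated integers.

After move 1 (D):
4 3 6
8 2 0
1 5 7

After move 2 (D):
4 3 6
8 2 7
1 5 0

After move 3 (L):
4 3 6
8 2 7
1 0 5

After move 4 (L):
4 3 6
8 2 7
0 1 5

After move 5 (R):
4 3 6
8 2 7
1 0 5

After move 6 (R):
4 3 6
8 2 7
1 5 0

After move 7 (U):
4 3 6
8 2 0
1 5 7

Answer: 4 3 6
8 2 0
1 5 7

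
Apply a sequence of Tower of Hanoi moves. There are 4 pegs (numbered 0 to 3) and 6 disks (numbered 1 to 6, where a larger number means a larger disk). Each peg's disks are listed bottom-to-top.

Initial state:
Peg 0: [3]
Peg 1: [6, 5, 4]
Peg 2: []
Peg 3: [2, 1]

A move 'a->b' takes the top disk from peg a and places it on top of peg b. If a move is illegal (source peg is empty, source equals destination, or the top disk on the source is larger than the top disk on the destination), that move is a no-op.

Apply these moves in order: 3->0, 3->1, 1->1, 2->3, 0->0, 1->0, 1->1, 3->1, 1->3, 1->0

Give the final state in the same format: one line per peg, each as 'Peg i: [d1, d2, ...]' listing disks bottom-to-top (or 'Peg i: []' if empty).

After move 1 (3->0):
Peg 0: [3, 1]
Peg 1: [6, 5, 4]
Peg 2: []
Peg 3: [2]

After move 2 (3->1):
Peg 0: [3, 1]
Peg 1: [6, 5, 4, 2]
Peg 2: []
Peg 3: []

After move 3 (1->1):
Peg 0: [3, 1]
Peg 1: [6, 5, 4, 2]
Peg 2: []
Peg 3: []

After move 4 (2->3):
Peg 0: [3, 1]
Peg 1: [6, 5, 4, 2]
Peg 2: []
Peg 3: []

After move 5 (0->0):
Peg 0: [3, 1]
Peg 1: [6, 5, 4, 2]
Peg 2: []
Peg 3: []

After move 6 (1->0):
Peg 0: [3, 1]
Peg 1: [6, 5, 4, 2]
Peg 2: []
Peg 3: []

After move 7 (1->1):
Peg 0: [3, 1]
Peg 1: [6, 5, 4, 2]
Peg 2: []
Peg 3: []

After move 8 (3->1):
Peg 0: [3, 1]
Peg 1: [6, 5, 4, 2]
Peg 2: []
Peg 3: []

After move 9 (1->3):
Peg 0: [3, 1]
Peg 1: [6, 5, 4]
Peg 2: []
Peg 3: [2]

After move 10 (1->0):
Peg 0: [3, 1]
Peg 1: [6, 5, 4]
Peg 2: []
Peg 3: [2]

Answer: Peg 0: [3, 1]
Peg 1: [6, 5, 4]
Peg 2: []
Peg 3: [2]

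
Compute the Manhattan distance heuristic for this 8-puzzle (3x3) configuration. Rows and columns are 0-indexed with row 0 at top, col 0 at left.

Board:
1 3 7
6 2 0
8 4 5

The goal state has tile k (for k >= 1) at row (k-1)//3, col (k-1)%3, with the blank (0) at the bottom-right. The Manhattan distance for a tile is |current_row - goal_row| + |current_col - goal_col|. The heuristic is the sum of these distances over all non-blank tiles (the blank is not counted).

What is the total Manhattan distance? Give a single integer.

Answer: 13

Derivation:
Tile 1: at (0,0), goal (0,0), distance |0-0|+|0-0| = 0
Tile 3: at (0,1), goal (0,2), distance |0-0|+|1-2| = 1
Tile 7: at (0,2), goal (2,0), distance |0-2|+|2-0| = 4
Tile 6: at (1,0), goal (1,2), distance |1-1|+|0-2| = 2
Tile 2: at (1,1), goal (0,1), distance |1-0|+|1-1| = 1
Tile 8: at (2,0), goal (2,1), distance |2-2|+|0-1| = 1
Tile 4: at (2,1), goal (1,0), distance |2-1|+|1-0| = 2
Tile 5: at (2,2), goal (1,1), distance |2-1|+|2-1| = 2
Sum: 0 + 1 + 4 + 2 + 1 + 1 + 2 + 2 = 13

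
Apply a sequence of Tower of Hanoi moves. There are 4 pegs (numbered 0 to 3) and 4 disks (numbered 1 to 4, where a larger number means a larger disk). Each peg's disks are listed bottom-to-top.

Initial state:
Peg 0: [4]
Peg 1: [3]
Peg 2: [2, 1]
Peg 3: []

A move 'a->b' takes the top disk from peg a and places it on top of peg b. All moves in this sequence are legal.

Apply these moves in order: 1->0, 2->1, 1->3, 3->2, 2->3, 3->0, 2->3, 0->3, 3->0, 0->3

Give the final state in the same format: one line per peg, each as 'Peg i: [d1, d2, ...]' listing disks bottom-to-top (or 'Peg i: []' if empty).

After move 1 (1->0):
Peg 0: [4, 3]
Peg 1: []
Peg 2: [2, 1]
Peg 3: []

After move 2 (2->1):
Peg 0: [4, 3]
Peg 1: [1]
Peg 2: [2]
Peg 3: []

After move 3 (1->3):
Peg 0: [4, 3]
Peg 1: []
Peg 2: [2]
Peg 3: [1]

After move 4 (3->2):
Peg 0: [4, 3]
Peg 1: []
Peg 2: [2, 1]
Peg 3: []

After move 5 (2->3):
Peg 0: [4, 3]
Peg 1: []
Peg 2: [2]
Peg 3: [1]

After move 6 (3->0):
Peg 0: [4, 3, 1]
Peg 1: []
Peg 2: [2]
Peg 3: []

After move 7 (2->3):
Peg 0: [4, 3, 1]
Peg 1: []
Peg 2: []
Peg 3: [2]

After move 8 (0->3):
Peg 0: [4, 3]
Peg 1: []
Peg 2: []
Peg 3: [2, 1]

After move 9 (3->0):
Peg 0: [4, 3, 1]
Peg 1: []
Peg 2: []
Peg 3: [2]

After move 10 (0->3):
Peg 0: [4, 3]
Peg 1: []
Peg 2: []
Peg 3: [2, 1]

Answer: Peg 0: [4, 3]
Peg 1: []
Peg 2: []
Peg 3: [2, 1]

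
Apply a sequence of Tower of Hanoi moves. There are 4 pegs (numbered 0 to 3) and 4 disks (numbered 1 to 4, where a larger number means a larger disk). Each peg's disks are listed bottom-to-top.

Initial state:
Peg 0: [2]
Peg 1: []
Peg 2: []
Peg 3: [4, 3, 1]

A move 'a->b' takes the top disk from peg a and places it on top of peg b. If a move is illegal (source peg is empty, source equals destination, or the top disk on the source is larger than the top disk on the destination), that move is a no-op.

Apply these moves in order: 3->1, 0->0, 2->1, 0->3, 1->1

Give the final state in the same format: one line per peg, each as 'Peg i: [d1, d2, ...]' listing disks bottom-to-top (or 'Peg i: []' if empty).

After move 1 (3->1):
Peg 0: [2]
Peg 1: [1]
Peg 2: []
Peg 3: [4, 3]

After move 2 (0->0):
Peg 0: [2]
Peg 1: [1]
Peg 2: []
Peg 3: [4, 3]

After move 3 (2->1):
Peg 0: [2]
Peg 1: [1]
Peg 2: []
Peg 3: [4, 3]

After move 4 (0->3):
Peg 0: []
Peg 1: [1]
Peg 2: []
Peg 3: [4, 3, 2]

After move 5 (1->1):
Peg 0: []
Peg 1: [1]
Peg 2: []
Peg 3: [4, 3, 2]

Answer: Peg 0: []
Peg 1: [1]
Peg 2: []
Peg 3: [4, 3, 2]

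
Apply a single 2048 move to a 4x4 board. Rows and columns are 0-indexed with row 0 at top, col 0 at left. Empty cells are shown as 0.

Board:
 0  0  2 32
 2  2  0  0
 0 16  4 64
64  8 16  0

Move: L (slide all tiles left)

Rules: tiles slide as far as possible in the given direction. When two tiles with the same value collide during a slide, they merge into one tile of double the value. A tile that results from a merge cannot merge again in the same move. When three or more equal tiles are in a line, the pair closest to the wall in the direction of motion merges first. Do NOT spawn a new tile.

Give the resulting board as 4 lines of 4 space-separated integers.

Answer:  2 32  0  0
 4  0  0  0
16  4 64  0
64  8 16  0

Derivation:
Slide left:
row 0: [0, 0, 2, 32] -> [2, 32, 0, 0]
row 1: [2, 2, 0, 0] -> [4, 0, 0, 0]
row 2: [0, 16, 4, 64] -> [16, 4, 64, 0]
row 3: [64, 8, 16, 0] -> [64, 8, 16, 0]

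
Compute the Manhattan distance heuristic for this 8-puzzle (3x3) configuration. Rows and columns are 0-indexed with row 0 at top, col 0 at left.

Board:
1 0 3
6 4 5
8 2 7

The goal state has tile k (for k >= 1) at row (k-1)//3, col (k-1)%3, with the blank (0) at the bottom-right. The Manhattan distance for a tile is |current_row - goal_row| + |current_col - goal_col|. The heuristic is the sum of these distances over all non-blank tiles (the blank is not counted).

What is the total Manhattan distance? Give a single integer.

Answer: 9

Derivation:
Tile 1: (0,0)->(0,0) = 0
Tile 3: (0,2)->(0,2) = 0
Tile 6: (1,0)->(1,2) = 2
Tile 4: (1,1)->(1,0) = 1
Tile 5: (1,2)->(1,1) = 1
Tile 8: (2,0)->(2,1) = 1
Tile 2: (2,1)->(0,1) = 2
Tile 7: (2,2)->(2,0) = 2
Sum: 0 + 0 + 2 + 1 + 1 + 1 + 2 + 2 = 9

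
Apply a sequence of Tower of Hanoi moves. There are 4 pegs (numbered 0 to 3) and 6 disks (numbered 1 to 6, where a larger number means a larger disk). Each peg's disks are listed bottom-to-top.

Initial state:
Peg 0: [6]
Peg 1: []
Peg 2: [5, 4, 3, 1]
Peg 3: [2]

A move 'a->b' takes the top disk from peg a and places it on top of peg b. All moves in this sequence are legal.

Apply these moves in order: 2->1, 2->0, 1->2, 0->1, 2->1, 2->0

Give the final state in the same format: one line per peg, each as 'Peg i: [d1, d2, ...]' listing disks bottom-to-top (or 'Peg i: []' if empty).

After move 1 (2->1):
Peg 0: [6]
Peg 1: [1]
Peg 2: [5, 4, 3]
Peg 3: [2]

After move 2 (2->0):
Peg 0: [6, 3]
Peg 1: [1]
Peg 2: [5, 4]
Peg 3: [2]

After move 3 (1->2):
Peg 0: [6, 3]
Peg 1: []
Peg 2: [5, 4, 1]
Peg 3: [2]

After move 4 (0->1):
Peg 0: [6]
Peg 1: [3]
Peg 2: [5, 4, 1]
Peg 3: [2]

After move 5 (2->1):
Peg 0: [6]
Peg 1: [3, 1]
Peg 2: [5, 4]
Peg 3: [2]

After move 6 (2->0):
Peg 0: [6, 4]
Peg 1: [3, 1]
Peg 2: [5]
Peg 3: [2]

Answer: Peg 0: [6, 4]
Peg 1: [3, 1]
Peg 2: [5]
Peg 3: [2]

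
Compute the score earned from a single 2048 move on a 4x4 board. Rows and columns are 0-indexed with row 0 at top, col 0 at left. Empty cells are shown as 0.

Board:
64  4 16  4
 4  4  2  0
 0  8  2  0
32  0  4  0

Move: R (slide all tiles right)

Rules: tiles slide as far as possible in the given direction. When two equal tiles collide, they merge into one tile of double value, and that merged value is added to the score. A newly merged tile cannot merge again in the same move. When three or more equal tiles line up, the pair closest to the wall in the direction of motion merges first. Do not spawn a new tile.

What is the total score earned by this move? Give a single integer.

Slide right:
row 0: [64, 4, 16, 4] -> [64, 4, 16, 4]  score +0 (running 0)
row 1: [4, 4, 2, 0] -> [0, 0, 8, 2]  score +8 (running 8)
row 2: [0, 8, 2, 0] -> [0, 0, 8, 2]  score +0 (running 8)
row 3: [32, 0, 4, 0] -> [0, 0, 32, 4]  score +0 (running 8)
Board after move:
64  4 16  4
 0  0  8  2
 0  0  8  2
 0  0 32  4

Answer: 8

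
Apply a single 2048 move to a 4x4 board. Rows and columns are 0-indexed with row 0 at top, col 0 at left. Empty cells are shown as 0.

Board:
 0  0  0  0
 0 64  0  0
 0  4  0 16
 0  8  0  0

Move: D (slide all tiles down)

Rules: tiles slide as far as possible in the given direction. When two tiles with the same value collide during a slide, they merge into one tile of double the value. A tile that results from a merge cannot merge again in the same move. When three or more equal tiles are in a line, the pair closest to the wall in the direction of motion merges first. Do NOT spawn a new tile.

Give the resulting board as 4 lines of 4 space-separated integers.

Slide down:
col 0: [0, 0, 0, 0] -> [0, 0, 0, 0]
col 1: [0, 64, 4, 8] -> [0, 64, 4, 8]
col 2: [0, 0, 0, 0] -> [0, 0, 0, 0]
col 3: [0, 0, 16, 0] -> [0, 0, 0, 16]

Answer:  0  0  0  0
 0 64  0  0
 0  4  0  0
 0  8  0 16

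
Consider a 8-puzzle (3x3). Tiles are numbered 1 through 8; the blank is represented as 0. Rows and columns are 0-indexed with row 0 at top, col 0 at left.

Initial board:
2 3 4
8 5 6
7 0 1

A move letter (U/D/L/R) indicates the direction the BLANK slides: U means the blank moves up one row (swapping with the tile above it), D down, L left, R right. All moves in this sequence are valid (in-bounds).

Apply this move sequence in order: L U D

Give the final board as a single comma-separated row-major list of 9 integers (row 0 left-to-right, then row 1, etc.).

After move 1 (L):
2 3 4
8 5 6
0 7 1

After move 2 (U):
2 3 4
0 5 6
8 7 1

After move 3 (D):
2 3 4
8 5 6
0 7 1

Answer: 2, 3, 4, 8, 5, 6, 0, 7, 1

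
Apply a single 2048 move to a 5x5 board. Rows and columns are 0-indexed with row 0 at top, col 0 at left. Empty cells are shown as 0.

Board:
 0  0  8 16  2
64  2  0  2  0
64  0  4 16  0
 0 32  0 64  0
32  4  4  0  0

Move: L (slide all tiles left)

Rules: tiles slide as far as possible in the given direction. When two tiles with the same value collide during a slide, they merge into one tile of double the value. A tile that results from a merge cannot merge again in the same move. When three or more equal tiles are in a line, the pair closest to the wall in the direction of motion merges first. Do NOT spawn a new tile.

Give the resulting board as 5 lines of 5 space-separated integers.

Slide left:
row 0: [0, 0, 8, 16, 2] -> [8, 16, 2, 0, 0]
row 1: [64, 2, 0, 2, 0] -> [64, 4, 0, 0, 0]
row 2: [64, 0, 4, 16, 0] -> [64, 4, 16, 0, 0]
row 3: [0, 32, 0, 64, 0] -> [32, 64, 0, 0, 0]
row 4: [32, 4, 4, 0, 0] -> [32, 8, 0, 0, 0]

Answer:  8 16  2  0  0
64  4  0  0  0
64  4 16  0  0
32 64  0  0  0
32  8  0  0  0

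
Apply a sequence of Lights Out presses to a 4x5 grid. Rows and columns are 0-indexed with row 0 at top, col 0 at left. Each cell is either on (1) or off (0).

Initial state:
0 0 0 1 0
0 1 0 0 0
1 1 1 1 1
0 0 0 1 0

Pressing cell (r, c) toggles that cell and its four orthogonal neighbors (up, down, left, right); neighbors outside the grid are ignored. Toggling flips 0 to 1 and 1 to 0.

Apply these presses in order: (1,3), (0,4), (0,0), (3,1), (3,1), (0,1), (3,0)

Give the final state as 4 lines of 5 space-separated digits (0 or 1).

Answer: 0 0 1 1 1
1 0 1 1 0
0 1 1 0 1
1 1 0 1 0

Derivation:
After press 1 at (1,3):
0 0 0 0 0
0 1 1 1 1
1 1 1 0 1
0 0 0 1 0

After press 2 at (0,4):
0 0 0 1 1
0 1 1 1 0
1 1 1 0 1
0 0 0 1 0

After press 3 at (0,0):
1 1 0 1 1
1 1 1 1 0
1 1 1 0 1
0 0 0 1 0

After press 4 at (3,1):
1 1 0 1 1
1 1 1 1 0
1 0 1 0 1
1 1 1 1 0

After press 5 at (3,1):
1 1 0 1 1
1 1 1 1 0
1 1 1 0 1
0 0 0 1 0

After press 6 at (0,1):
0 0 1 1 1
1 0 1 1 0
1 1 1 0 1
0 0 0 1 0

After press 7 at (3,0):
0 0 1 1 1
1 0 1 1 0
0 1 1 0 1
1 1 0 1 0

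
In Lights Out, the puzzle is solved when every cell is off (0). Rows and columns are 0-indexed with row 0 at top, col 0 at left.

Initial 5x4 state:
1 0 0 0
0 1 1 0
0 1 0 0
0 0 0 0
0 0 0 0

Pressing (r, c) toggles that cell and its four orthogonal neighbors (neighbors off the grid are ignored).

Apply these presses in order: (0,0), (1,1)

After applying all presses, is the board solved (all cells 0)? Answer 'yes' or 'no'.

Answer: yes

Derivation:
After press 1 at (0,0):
0 1 0 0
1 1 1 0
0 1 0 0
0 0 0 0
0 0 0 0

After press 2 at (1,1):
0 0 0 0
0 0 0 0
0 0 0 0
0 0 0 0
0 0 0 0

Lights still on: 0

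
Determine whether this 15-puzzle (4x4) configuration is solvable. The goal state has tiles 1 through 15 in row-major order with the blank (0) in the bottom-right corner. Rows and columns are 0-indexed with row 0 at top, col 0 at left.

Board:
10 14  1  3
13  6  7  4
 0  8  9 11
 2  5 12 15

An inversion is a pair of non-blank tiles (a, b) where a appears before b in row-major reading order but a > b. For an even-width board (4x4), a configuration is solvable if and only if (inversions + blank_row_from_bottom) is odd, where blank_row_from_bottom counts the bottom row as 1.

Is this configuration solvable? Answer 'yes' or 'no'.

Answer: no

Derivation:
Inversions: 44
Blank is in row 2 (0-indexed from top), which is row 2 counting from the bottom (bottom = 1).
44 + 2 = 46, which is even, so the puzzle is not solvable.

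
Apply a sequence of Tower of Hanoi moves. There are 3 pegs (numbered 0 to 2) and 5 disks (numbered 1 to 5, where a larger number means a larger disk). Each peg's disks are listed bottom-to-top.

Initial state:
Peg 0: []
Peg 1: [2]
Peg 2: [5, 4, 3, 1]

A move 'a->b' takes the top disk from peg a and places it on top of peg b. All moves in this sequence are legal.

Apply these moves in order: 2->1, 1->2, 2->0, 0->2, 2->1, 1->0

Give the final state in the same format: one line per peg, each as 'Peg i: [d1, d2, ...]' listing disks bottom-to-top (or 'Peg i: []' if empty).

Answer: Peg 0: [1]
Peg 1: [2]
Peg 2: [5, 4, 3]

Derivation:
After move 1 (2->1):
Peg 0: []
Peg 1: [2, 1]
Peg 2: [5, 4, 3]

After move 2 (1->2):
Peg 0: []
Peg 1: [2]
Peg 2: [5, 4, 3, 1]

After move 3 (2->0):
Peg 0: [1]
Peg 1: [2]
Peg 2: [5, 4, 3]

After move 4 (0->2):
Peg 0: []
Peg 1: [2]
Peg 2: [5, 4, 3, 1]

After move 5 (2->1):
Peg 0: []
Peg 1: [2, 1]
Peg 2: [5, 4, 3]

After move 6 (1->0):
Peg 0: [1]
Peg 1: [2]
Peg 2: [5, 4, 3]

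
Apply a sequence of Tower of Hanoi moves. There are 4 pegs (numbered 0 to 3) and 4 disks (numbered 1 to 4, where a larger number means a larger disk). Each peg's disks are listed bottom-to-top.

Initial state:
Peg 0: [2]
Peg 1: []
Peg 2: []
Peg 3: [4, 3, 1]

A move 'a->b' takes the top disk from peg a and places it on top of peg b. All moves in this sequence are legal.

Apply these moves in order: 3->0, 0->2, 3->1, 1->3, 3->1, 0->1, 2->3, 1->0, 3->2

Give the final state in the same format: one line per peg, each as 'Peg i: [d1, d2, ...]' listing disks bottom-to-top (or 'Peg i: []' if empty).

After move 1 (3->0):
Peg 0: [2, 1]
Peg 1: []
Peg 2: []
Peg 3: [4, 3]

After move 2 (0->2):
Peg 0: [2]
Peg 1: []
Peg 2: [1]
Peg 3: [4, 3]

After move 3 (3->1):
Peg 0: [2]
Peg 1: [3]
Peg 2: [1]
Peg 3: [4]

After move 4 (1->3):
Peg 0: [2]
Peg 1: []
Peg 2: [1]
Peg 3: [4, 3]

After move 5 (3->1):
Peg 0: [2]
Peg 1: [3]
Peg 2: [1]
Peg 3: [4]

After move 6 (0->1):
Peg 0: []
Peg 1: [3, 2]
Peg 2: [1]
Peg 3: [4]

After move 7 (2->3):
Peg 0: []
Peg 1: [3, 2]
Peg 2: []
Peg 3: [4, 1]

After move 8 (1->0):
Peg 0: [2]
Peg 1: [3]
Peg 2: []
Peg 3: [4, 1]

After move 9 (3->2):
Peg 0: [2]
Peg 1: [3]
Peg 2: [1]
Peg 3: [4]

Answer: Peg 0: [2]
Peg 1: [3]
Peg 2: [1]
Peg 3: [4]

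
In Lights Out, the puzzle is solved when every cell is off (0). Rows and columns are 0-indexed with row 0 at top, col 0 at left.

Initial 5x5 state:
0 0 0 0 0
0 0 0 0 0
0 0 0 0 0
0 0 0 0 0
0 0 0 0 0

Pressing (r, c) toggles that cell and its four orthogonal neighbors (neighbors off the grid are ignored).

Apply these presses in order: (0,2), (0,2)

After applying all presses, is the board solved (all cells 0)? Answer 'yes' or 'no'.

Answer: yes

Derivation:
After press 1 at (0,2):
0 1 1 1 0
0 0 1 0 0
0 0 0 0 0
0 0 0 0 0
0 0 0 0 0

After press 2 at (0,2):
0 0 0 0 0
0 0 0 0 0
0 0 0 0 0
0 0 0 0 0
0 0 0 0 0

Lights still on: 0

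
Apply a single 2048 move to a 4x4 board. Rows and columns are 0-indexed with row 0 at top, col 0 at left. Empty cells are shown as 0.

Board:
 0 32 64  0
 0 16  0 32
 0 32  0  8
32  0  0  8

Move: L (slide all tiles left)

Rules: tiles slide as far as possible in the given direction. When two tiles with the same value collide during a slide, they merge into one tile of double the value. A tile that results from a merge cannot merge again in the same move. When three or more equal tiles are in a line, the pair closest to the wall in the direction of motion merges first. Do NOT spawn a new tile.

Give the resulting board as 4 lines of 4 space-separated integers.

Slide left:
row 0: [0, 32, 64, 0] -> [32, 64, 0, 0]
row 1: [0, 16, 0, 32] -> [16, 32, 0, 0]
row 2: [0, 32, 0, 8] -> [32, 8, 0, 0]
row 3: [32, 0, 0, 8] -> [32, 8, 0, 0]

Answer: 32 64  0  0
16 32  0  0
32  8  0  0
32  8  0  0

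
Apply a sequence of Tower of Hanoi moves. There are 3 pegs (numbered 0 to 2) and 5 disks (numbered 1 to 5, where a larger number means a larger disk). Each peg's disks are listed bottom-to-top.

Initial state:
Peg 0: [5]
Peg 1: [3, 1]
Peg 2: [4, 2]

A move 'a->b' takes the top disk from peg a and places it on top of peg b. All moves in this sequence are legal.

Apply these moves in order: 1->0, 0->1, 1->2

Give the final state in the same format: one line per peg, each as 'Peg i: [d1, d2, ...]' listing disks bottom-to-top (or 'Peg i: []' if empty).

Answer: Peg 0: [5]
Peg 1: [3]
Peg 2: [4, 2, 1]

Derivation:
After move 1 (1->0):
Peg 0: [5, 1]
Peg 1: [3]
Peg 2: [4, 2]

After move 2 (0->1):
Peg 0: [5]
Peg 1: [3, 1]
Peg 2: [4, 2]

After move 3 (1->2):
Peg 0: [5]
Peg 1: [3]
Peg 2: [4, 2, 1]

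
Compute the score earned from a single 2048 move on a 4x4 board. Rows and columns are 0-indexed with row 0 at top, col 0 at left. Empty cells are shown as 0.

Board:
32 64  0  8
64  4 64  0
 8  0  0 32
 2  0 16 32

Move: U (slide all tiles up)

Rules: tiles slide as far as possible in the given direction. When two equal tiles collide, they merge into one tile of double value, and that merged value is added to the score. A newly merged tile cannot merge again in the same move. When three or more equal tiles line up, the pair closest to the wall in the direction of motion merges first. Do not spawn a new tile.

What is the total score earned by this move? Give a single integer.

Slide up:
col 0: [32, 64, 8, 2] -> [32, 64, 8, 2]  score +0 (running 0)
col 1: [64, 4, 0, 0] -> [64, 4, 0, 0]  score +0 (running 0)
col 2: [0, 64, 0, 16] -> [64, 16, 0, 0]  score +0 (running 0)
col 3: [8, 0, 32, 32] -> [8, 64, 0, 0]  score +64 (running 64)
Board after move:
32 64 64  8
64  4 16 64
 8  0  0  0
 2  0  0  0

Answer: 64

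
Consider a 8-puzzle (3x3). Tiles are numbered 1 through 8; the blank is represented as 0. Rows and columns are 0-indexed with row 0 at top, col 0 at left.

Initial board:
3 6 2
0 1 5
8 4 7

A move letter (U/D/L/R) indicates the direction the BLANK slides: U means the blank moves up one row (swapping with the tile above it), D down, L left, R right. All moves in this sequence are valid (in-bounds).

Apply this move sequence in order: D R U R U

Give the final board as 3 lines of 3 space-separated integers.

After move 1 (D):
3 6 2
8 1 5
0 4 7

After move 2 (R):
3 6 2
8 1 5
4 0 7

After move 3 (U):
3 6 2
8 0 5
4 1 7

After move 4 (R):
3 6 2
8 5 0
4 1 7

After move 5 (U):
3 6 0
8 5 2
4 1 7

Answer: 3 6 0
8 5 2
4 1 7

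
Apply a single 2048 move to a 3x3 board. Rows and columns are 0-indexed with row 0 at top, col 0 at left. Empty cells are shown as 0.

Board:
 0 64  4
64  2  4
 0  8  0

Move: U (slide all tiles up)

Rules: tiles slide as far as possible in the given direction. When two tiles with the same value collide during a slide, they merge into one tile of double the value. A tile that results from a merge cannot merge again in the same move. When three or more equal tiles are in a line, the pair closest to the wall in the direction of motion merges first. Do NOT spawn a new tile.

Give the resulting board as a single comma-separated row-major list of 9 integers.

Slide up:
col 0: [0, 64, 0] -> [64, 0, 0]
col 1: [64, 2, 8] -> [64, 2, 8]
col 2: [4, 4, 0] -> [8, 0, 0]

Answer: 64, 64, 8, 0, 2, 0, 0, 8, 0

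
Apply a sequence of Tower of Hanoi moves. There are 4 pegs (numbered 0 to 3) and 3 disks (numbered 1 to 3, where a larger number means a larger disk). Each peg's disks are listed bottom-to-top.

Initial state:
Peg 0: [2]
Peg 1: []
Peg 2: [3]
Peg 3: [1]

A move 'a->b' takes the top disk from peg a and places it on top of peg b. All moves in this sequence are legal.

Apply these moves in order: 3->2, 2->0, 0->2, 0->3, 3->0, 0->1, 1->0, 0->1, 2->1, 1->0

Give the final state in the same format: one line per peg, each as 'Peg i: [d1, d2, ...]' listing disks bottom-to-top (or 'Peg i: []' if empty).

Answer: Peg 0: [1]
Peg 1: [2]
Peg 2: [3]
Peg 3: []

Derivation:
After move 1 (3->2):
Peg 0: [2]
Peg 1: []
Peg 2: [3, 1]
Peg 3: []

After move 2 (2->0):
Peg 0: [2, 1]
Peg 1: []
Peg 2: [3]
Peg 3: []

After move 3 (0->2):
Peg 0: [2]
Peg 1: []
Peg 2: [3, 1]
Peg 3: []

After move 4 (0->3):
Peg 0: []
Peg 1: []
Peg 2: [3, 1]
Peg 3: [2]

After move 5 (3->0):
Peg 0: [2]
Peg 1: []
Peg 2: [3, 1]
Peg 3: []

After move 6 (0->1):
Peg 0: []
Peg 1: [2]
Peg 2: [3, 1]
Peg 3: []

After move 7 (1->0):
Peg 0: [2]
Peg 1: []
Peg 2: [3, 1]
Peg 3: []

After move 8 (0->1):
Peg 0: []
Peg 1: [2]
Peg 2: [3, 1]
Peg 3: []

After move 9 (2->1):
Peg 0: []
Peg 1: [2, 1]
Peg 2: [3]
Peg 3: []

After move 10 (1->0):
Peg 0: [1]
Peg 1: [2]
Peg 2: [3]
Peg 3: []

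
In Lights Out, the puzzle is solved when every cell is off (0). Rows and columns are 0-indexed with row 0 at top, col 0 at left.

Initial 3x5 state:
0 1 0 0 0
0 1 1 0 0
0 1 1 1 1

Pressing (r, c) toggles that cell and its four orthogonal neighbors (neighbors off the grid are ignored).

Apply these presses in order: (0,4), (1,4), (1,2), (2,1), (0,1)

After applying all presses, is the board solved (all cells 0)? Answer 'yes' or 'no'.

Answer: no

Derivation:
After press 1 at (0,4):
0 1 0 1 1
0 1 1 0 1
0 1 1 1 1

After press 2 at (1,4):
0 1 0 1 0
0 1 1 1 0
0 1 1 1 0

After press 3 at (1,2):
0 1 1 1 0
0 0 0 0 0
0 1 0 1 0

After press 4 at (2,1):
0 1 1 1 0
0 1 0 0 0
1 0 1 1 0

After press 5 at (0,1):
1 0 0 1 0
0 0 0 0 0
1 0 1 1 0

Lights still on: 5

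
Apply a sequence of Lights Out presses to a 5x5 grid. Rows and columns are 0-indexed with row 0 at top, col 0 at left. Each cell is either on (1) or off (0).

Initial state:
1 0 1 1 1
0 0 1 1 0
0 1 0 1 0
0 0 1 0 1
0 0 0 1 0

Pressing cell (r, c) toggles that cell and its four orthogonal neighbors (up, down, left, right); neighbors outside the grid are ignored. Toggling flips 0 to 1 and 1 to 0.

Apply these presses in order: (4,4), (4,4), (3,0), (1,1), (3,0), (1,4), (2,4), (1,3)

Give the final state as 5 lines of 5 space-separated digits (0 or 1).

Answer: 1 1 1 0 0
1 1 1 1 1
0 0 0 1 0
0 0 1 0 0
0 0 0 1 0

Derivation:
After press 1 at (4,4):
1 0 1 1 1
0 0 1 1 0
0 1 0 1 0
0 0 1 0 0
0 0 0 0 1

After press 2 at (4,4):
1 0 1 1 1
0 0 1 1 0
0 1 0 1 0
0 0 1 0 1
0 0 0 1 0

After press 3 at (3,0):
1 0 1 1 1
0 0 1 1 0
1 1 0 1 0
1 1 1 0 1
1 0 0 1 0

After press 4 at (1,1):
1 1 1 1 1
1 1 0 1 0
1 0 0 1 0
1 1 1 0 1
1 0 0 1 0

After press 5 at (3,0):
1 1 1 1 1
1 1 0 1 0
0 0 0 1 0
0 0 1 0 1
0 0 0 1 0

After press 6 at (1,4):
1 1 1 1 0
1 1 0 0 1
0 0 0 1 1
0 0 1 0 1
0 0 0 1 0

After press 7 at (2,4):
1 1 1 1 0
1 1 0 0 0
0 0 0 0 0
0 0 1 0 0
0 0 0 1 0

After press 8 at (1,3):
1 1 1 0 0
1 1 1 1 1
0 0 0 1 0
0 0 1 0 0
0 0 0 1 0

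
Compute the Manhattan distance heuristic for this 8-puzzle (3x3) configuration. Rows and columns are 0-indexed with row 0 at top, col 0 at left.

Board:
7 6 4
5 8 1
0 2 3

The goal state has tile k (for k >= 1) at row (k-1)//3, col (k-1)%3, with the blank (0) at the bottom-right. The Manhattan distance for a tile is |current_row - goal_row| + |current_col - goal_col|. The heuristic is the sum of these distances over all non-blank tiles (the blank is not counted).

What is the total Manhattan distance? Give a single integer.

Tile 7: at (0,0), goal (2,0), distance |0-2|+|0-0| = 2
Tile 6: at (0,1), goal (1,2), distance |0-1|+|1-2| = 2
Tile 4: at (0,2), goal (1,0), distance |0-1|+|2-0| = 3
Tile 5: at (1,0), goal (1,1), distance |1-1|+|0-1| = 1
Tile 8: at (1,1), goal (2,1), distance |1-2|+|1-1| = 1
Tile 1: at (1,2), goal (0,0), distance |1-0|+|2-0| = 3
Tile 2: at (2,1), goal (0,1), distance |2-0|+|1-1| = 2
Tile 3: at (2,2), goal (0,2), distance |2-0|+|2-2| = 2
Sum: 2 + 2 + 3 + 1 + 1 + 3 + 2 + 2 = 16

Answer: 16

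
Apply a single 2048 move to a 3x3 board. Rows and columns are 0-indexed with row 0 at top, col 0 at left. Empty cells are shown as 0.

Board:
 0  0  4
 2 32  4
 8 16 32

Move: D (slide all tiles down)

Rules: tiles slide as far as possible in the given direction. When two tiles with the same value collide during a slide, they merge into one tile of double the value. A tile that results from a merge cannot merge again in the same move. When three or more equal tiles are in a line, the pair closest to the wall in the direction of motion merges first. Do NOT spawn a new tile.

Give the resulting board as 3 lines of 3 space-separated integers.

Slide down:
col 0: [0, 2, 8] -> [0, 2, 8]
col 1: [0, 32, 16] -> [0, 32, 16]
col 2: [4, 4, 32] -> [0, 8, 32]

Answer:  0  0  0
 2 32  8
 8 16 32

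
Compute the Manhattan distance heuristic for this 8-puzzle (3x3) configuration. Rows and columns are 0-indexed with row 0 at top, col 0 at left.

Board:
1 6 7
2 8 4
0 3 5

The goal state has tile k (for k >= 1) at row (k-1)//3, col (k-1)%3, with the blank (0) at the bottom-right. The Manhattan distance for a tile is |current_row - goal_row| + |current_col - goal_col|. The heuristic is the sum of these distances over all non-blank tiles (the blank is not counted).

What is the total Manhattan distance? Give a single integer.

Answer: 16

Derivation:
Tile 1: (0,0)->(0,0) = 0
Tile 6: (0,1)->(1,2) = 2
Tile 7: (0,2)->(2,0) = 4
Tile 2: (1,0)->(0,1) = 2
Tile 8: (1,1)->(2,1) = 1
Tile 4: (1,2)->(1,0) = 2
Tile 3: (2,1)->(0,2) = 3
Tile 5: (2,2)->(1,1) = 2
Sum: 0 + 2 + 4 + 2 + 1 + 2 + 3 + 2 = 16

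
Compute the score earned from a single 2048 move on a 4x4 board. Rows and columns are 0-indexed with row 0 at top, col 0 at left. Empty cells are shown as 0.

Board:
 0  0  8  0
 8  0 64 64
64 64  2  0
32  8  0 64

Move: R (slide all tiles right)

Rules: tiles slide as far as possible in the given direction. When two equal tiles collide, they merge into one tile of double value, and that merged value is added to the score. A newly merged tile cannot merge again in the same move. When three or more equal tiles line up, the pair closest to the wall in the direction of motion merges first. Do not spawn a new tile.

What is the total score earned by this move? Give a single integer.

Slide right:
row 0: [0, 0, 8, 0] -> [0, 0, 0, 8]  score +0 (running 0)
row 1: [8, 0, 64, 64] -> [0, 0, 8, 128]  score +128 (running 128)
row 2: [64, 64, 2, 0] -> [0, 0, 128, 2]  score +128 (running 256)
row 3: [32, 8, 0, 64] -> [0, 32, 8, 64]  score +0 (running 256)
Board after move:
  0   0   0   8
  0   0   8 128
  0   0 128   2
  0  32   8  64

Answer: 256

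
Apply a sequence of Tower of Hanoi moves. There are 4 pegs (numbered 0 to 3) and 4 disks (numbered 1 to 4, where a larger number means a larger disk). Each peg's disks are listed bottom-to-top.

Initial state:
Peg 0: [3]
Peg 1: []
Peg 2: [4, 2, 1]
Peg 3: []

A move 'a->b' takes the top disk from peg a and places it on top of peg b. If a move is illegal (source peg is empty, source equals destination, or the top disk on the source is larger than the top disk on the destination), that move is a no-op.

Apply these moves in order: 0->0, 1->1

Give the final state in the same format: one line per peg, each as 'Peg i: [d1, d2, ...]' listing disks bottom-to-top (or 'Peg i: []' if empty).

After move 1 (0->0):
Peg 0: [3]
Peg 1: []
Peg 2: [4, 2, 1]
Peg 3: []

After move 2 (1->1):
Peg 0: [3]
Peg 1: []
Peg 2: [4, 2, 1]
Peg 3: []

Answer: Peg 0: [3]
Peg 1: []
Peg 2: [4, 2, 1]
Peg 3: []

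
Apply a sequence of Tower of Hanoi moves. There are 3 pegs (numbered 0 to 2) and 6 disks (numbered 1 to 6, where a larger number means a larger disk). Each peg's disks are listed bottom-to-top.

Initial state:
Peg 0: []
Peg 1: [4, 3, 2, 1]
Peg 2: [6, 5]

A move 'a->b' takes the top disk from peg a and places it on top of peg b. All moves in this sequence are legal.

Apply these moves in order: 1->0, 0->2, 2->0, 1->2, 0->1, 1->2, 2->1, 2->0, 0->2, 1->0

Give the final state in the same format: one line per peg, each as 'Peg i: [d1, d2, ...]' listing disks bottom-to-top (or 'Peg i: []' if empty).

Answer: Peg 0: [1]
Peg 1: [4, 3]
Peg 2: [6, 5, 2]

Derivation:
After move 1 (1->0):
Peg 0: [1]
Peg 1: [4, 3, 2]
Peg 2: [6, 5]

After move 2 (0->2):
Peg 0: []
Peg 1: [4, 3, 2]
Peg 2: [6, 5, 1]

After move 3 (2->0):
Peg 0: [1]
Peg 1: [4, 3, 2]
Peg 2: [6, 5]

After move 4 (1->2):
Peg 0: [1]
Peg 1: [4, 3]
Peg 2: [6, 5, 2]

After move 5 (0->1):
Peg 0: []
Peg 1: [4, 3, 1]
Peg 2: [6, 5, 2]

After move 6 (1->2):
Peg 0: []
Peg 1: [4, 3]
Peg 2: [6, 5, 2, 1]

After move 7 (2->1):
Peg 0: []
Peg 1: [4, 3, 1]
Peg 2: [6, 5, 2]

After move 8 (2->0):
Peg 0: [2]
Peg 1: [4, 3, 1]
Peg 2: [6, 5]

After move 9 (0->2):
Peg 0: []
Peg 1: [4, 3, 1]
Peg 2: [6, 5, 2]

After move 10 (1->0):
Peg 0: [1]
Peg 1: [4, 3]
Peg 2: [6, 5, 2]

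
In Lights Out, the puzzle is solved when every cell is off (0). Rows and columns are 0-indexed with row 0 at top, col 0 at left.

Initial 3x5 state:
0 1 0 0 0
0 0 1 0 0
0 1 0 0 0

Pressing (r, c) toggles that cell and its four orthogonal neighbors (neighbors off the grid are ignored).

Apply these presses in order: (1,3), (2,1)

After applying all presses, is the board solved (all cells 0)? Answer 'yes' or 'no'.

After press 1 at (1,3):
0 1 0 1 0
0 0 0 1 1
0 1 0 1 0

After press 2 at (2,1):
0 1 0 1 0
0 1 0 1 1
1 0 1 1 0

Lights still on: 8

Answer: no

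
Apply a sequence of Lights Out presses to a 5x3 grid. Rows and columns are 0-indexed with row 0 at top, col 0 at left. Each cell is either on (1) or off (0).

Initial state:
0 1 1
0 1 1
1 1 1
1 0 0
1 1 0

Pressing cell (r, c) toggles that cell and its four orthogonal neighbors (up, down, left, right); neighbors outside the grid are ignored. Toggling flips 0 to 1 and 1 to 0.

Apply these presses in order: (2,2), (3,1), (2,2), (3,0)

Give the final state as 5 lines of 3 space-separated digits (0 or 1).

After press 1 at (2,2):
0 1 1
0 1 0
1 0 0
1 0 1
1 1 0

After press 2 at (3,1):
0 1 1
0 1 0
1 1 0
0 1 0
1 0 0

After press 3 at (2,2):
0 1 1
0 1 1
1 0 1
0 1 1
1 0 0

After press 4 at (3,0):
0 1 1
0 1 1
0 0 1
1 0 1
0 0 0

Answer: 0 1 1
0 1 1
0 0 1
1 0 1
0 0 0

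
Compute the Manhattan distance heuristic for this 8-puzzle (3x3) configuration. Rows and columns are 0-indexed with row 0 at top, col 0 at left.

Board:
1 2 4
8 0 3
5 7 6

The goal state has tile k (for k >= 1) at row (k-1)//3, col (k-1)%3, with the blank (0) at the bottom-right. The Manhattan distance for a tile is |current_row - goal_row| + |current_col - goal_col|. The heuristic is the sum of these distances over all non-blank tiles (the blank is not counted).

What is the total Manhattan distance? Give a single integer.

Tile 1: at (0,0), goal (0,0), distance |0-0|+|0-0| = 0
Tile 2: at (0,1), goal (0,1), distance |0-0|+|1-1| = 0
Tile 4: at (0,2), goal (1,0), distance |0-1|+|2-0| = 3
Tile 8: at (1,0), goal (2,1), distance |1-2|+|0-1| = 2
Tile 3: at (1,2), goal (0,2), distance |1-0|+|2-2| = 1
Tile 5: at (2,0), goal (1,1), distance |2-1|+|0-1| = 2
Tile 7: at (2,1), goal (2,0), distance |2-2|+|1-0| = 1
Tile 6: at (2,2), goal (1,2), distance |2-1|+|2-2| = 1
Sum: 0 + 0 + 3 + 2 + 1 + 2 + 1 + 1 = 10

Answer: 10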